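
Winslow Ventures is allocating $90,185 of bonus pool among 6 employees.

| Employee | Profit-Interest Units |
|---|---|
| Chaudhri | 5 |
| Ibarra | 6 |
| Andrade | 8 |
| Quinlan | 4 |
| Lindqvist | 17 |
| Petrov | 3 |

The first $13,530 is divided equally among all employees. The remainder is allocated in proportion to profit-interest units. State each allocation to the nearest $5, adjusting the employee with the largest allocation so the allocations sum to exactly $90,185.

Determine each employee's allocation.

First tranche $13,530 split equally: $2,255 each.
Remainder $76,655 by profit-interest units (total 43): Chaudhri 8,913.37 → $8,915; Ibarra 10,696.05 → $10,695; Andrade 14,261.40 → $14,260; Quinlan 7,130.70 → $7,130; Lindqvist 30,305.47 → $30,305; Petrov 5,348.02 → $5,350.
Totals: Chaudhri $2,255 + $8,915 = $11,170; Ibarra $2,255 + $10,695 = $12,950; Andrade $2,255 + $14,260 = $16,515; Quinlan $2,255 + $7,130 = $9,385; Lindqvist $2,255 + $30,305 = $32,560; Petrov $2,255 + $5,350 = $7,605.

Chaudhri: $11,170 · Ibarra: $12,950 · Andrade: $16,515 · Quinlan: $9,385 · Lindqvist: $32,560 · Petrov: $7,605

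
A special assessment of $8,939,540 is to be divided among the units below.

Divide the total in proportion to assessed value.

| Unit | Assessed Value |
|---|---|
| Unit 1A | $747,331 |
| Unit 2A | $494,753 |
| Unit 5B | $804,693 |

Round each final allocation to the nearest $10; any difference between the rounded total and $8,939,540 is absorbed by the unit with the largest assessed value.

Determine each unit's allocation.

Sum of assessed value: 747,331 + 494,753 + 804,693 = 2,046,777.
Unrounded shares: Unit 1A 3,264,056.30; Unit 2A 2,160,892.09; Unit 5B 3,514,591.60.
Rounded to nearest $10: Unit 1A $3,264,060; Unit 2A $2,160,890; Unit 5B $3,514,590. Sum = $8,939,540.
Rounded total matches; no reconciliation needed.

Unit 1A: $3,264,060; Unit 2A: $2,160,890; Unit 5B: $3,514,590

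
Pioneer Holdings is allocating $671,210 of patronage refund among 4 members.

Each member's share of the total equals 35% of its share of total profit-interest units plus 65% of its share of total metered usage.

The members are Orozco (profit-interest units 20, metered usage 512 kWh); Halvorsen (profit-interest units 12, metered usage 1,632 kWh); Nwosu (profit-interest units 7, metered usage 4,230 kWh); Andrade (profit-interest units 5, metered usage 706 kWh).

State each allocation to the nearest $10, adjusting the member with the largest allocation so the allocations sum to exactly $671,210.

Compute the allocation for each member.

Orozco: $138,330 · Halvorsen: $164,640 · Nwosu: $298,040 · Andrade: $70,200

Totals — profit-interest units 44, metered usage 7,080.
Blended shares (35% profit-interest units + 65% metered usage): Orozco 0.2061; Halvorsen 0.2453; Nwosu 0.4440; Andrade 0.1046.
Proportional shares: Orozco 138,334.07; Halvorsen 164,637.78; Nwosu 298,036.89; Andrade 70,201.26.
At nearest $10: Orozco $138,330; Halvorsen $164,640; Nwosu $298,040; Andrade $70,200. Sum = $671,210.
Sum already equals the total — no adjustment.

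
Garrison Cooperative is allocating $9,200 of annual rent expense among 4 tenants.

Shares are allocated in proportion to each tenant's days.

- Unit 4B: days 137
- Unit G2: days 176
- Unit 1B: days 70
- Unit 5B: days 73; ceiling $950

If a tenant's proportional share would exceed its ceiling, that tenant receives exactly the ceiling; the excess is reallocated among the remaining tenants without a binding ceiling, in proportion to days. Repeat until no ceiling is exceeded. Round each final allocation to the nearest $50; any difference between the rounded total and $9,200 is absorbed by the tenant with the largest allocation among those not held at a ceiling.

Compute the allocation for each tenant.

Unit 4B: $2,950 | Unit G2: $3,800 | Unit 1B: $1,500 | Unit 5B: $950

Combined days = 456.
Pro-rata shares before constraints: Unit 4B 2,764.04; Unit G2 3,550.88; Unit 1B 1,412.28; Unit 5B 1,472.81.
Capped: Unit 5B ($950); residual $8,250 reallocated over remaining days 383.
Remaining shares: Unit 4B 2,951.04 → $2,950; Unit G2 3,791.12 → $3,800; Unit 1B 1,507.83 → $1,500.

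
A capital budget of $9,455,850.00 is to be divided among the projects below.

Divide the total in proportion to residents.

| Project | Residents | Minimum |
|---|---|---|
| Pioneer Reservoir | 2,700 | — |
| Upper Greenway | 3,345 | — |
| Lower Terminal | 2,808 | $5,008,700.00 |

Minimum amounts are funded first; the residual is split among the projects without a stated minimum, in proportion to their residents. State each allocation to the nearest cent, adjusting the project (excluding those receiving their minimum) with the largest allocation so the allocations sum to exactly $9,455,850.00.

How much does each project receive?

Pioneer Reservoir: $1,986,320.10 | Upper Greenway: $2,460,829.90 | Lower Terminal: $5,008,700.00

Minimums first: Lower Terminal $5,008,700.00. Remaining pool $4,447,150.00.
Remaining pool split over remaining residents 6,045: Pioneer Reservoir 1,986,320.0993 → $1,986,320.10; Upper Greenway 2,460,829.9007 → $2,460,829.90.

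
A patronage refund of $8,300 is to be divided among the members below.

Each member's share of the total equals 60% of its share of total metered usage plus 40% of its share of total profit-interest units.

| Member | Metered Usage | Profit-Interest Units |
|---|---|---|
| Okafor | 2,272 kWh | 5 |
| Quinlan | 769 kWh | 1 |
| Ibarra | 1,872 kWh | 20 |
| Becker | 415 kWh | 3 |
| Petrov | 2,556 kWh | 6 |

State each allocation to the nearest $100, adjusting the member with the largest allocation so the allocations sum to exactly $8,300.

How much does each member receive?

Metered usage total 7,884; profit-interest units total 35.
Composite weights (60% metered usage + 40% profit-interest units): Okafor 0.2301; Quinlan 0.0700; Ibarra 0.3710; Becker 0.0659; Petrov 0.2631.
Pro-rata amounts: Okafor 1,909.42; Quinlan 580.60; Ibarra 3,079.61; Becker 546.71; Petrov 2,183.66.
At nearest $100: Okafor $1,900; Quinlan $600; Ibarra $3,100; Becker $500; Petrov $2,200. Sum = $8,300.
Sum already equals the total — no adjustment.

Okafor: $1,900 · Quinlan: $600 · Ibarra: $3,100 · Becker: $500 · Petrov: $2,200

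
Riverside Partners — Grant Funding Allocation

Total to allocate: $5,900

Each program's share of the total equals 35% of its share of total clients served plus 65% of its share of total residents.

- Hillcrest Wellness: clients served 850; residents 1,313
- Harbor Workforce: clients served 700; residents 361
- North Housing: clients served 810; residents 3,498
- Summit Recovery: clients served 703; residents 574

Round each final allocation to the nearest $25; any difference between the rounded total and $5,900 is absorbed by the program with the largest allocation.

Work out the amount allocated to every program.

Hillcrest Wellness: $1,450 | Harbor Workforce: $725 | North Housing: $2,875 | Summit Recovery: $850

Totals — clients served 3,063, residents 5,746.
Blended shares (35% clients served + 65% residents): Hillcrest Wellness 0.2457; Harbor Workforce 0.1208; North Housing 0.4883; Summit Recovery 0.1453.
Unrounded shares: Hillcrest Wellness 1,449.37; Harbor Workforce 712.86; North Housing 2,880.72; Summit Recovery 857.05.
Rounded to nearest $25: Hillcrest Wellness $1,450; Harbor Workforce $725; North Housing $2,875; Summit Recovery $850. Sum = $5,900.
Sum already equals the total — no adjustment.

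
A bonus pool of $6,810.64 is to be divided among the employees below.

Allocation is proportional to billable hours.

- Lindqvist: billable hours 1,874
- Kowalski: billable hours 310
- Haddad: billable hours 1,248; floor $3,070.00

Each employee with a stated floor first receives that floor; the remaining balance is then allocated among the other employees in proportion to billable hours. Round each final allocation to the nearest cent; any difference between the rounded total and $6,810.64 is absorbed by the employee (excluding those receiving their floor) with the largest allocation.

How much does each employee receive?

Lindqvist: $3,209.69; Kowalski: $530.95; Haddad: $3,070.00

Guaranteed amounts: Haddad $3,070.00. Remaining pool $3,740.64.
Remaining pool split over remaining billable hours 2,184: Lindqvist 3,209.6884 → $3,209.69; Kowalski 530.9516 → $530.95.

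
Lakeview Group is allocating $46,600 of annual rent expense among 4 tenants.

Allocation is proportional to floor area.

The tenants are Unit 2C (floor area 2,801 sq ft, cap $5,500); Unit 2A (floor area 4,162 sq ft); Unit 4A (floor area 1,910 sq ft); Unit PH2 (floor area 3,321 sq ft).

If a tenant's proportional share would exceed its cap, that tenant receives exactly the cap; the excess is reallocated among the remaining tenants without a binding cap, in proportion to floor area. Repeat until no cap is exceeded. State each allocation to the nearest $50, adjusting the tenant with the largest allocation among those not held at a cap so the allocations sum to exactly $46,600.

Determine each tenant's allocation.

Total floor area = 12,194.
Pro-rata shares before constraints: Unit 2C 10,704.17; Unit 2A 15,905.30; Unit 4A 7,299.16; Unit PH2 12,691.37.
Cap binds for Unit 2C ($5,500); balance $41,100 reallocated over remaining floor area 9,393.
Shares after redistribution: Unit 2A 18,211.24 → $18,200; Unit 4A 8,357.39 → $8,350; Unit PH2 14,531.36 → $14,550.

Unit 2C: $5,500; Unit 2A: $18,200; Unit 4A: $8,350; Unit PH2: $14,550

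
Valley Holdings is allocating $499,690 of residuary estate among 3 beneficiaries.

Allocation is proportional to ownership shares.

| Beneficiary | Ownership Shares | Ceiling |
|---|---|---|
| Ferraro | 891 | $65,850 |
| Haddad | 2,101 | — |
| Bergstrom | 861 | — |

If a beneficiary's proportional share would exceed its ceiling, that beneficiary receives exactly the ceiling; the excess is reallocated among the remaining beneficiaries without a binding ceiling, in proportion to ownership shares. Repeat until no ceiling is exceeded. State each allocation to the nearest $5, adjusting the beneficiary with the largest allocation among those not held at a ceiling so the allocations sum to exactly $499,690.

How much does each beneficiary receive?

Ownership shares total: 3,853.
Unconstrained shares: Ferraro 115,552.502; Haddad 272,475.65; Bergstrom 111,661.85.
Cap binds for Ferraro ($65,850); residual $433,840 reallocated over remaining ownership shares 2,962.
Redistributed shares: Haddad 307,730.53 → $307,730; Bergstrom 126,109.47 → $126,110.

Ferraro: $65,850 · Haddad: $307,730 · Bergstrom: $126,110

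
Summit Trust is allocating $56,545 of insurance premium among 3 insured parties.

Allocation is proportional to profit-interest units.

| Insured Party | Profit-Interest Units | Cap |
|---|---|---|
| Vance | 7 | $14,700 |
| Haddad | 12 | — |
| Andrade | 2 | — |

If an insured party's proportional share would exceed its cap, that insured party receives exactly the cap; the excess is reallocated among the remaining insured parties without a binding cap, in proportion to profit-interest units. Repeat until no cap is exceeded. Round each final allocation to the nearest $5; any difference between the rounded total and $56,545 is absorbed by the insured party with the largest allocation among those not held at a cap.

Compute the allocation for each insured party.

Sum of profit-interest units: 21.
Proportional shares (ignoring caps): Vance 18,848.33; Haddad 32,311.43; Andrade 5,385.24.
Capped: Vance ($14,700); remaining pool $41,845 reallocated over remaining profit-interest units 14.
Redistributed shares: Haddad 35,867.14 → $35,865; Andrade 5,977.86 → $5,980.

Vance: $14,700 · Haddad: $35,865 · Andrade: $5,980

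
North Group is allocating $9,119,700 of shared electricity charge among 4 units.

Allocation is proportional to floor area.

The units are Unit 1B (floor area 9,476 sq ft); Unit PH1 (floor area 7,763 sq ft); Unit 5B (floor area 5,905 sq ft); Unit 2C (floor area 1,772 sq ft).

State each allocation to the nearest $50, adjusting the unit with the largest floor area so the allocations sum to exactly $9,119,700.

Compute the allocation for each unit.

Unit 1B: $3,468,350; Unit PH1: $2,841,400; Unit 5B: $2,161,350; Unit 2C: $648,600

Combined floor area = 24,916.
Proportional shares: Unit 1B 9,476/24,916 × $9,119,700 = 3,468,384.86; Unit PH1 7,763/24,916 × $9,119,700 = 2,841,396.34; Unit 5B 5,905/24,916 × $9,119,700 = 2,161,335.23; Unit 2C 1,772/24,916 × $9,119,700 = 648,583.58.
At nearest $50: Unit 1B $3,468,400; Unit PH1 $2,841,400; Unit 5B $2,161,350; Unit 2C $648,600. Sum = $9,119,750.
Difference $9,119,700 − $9,119,750 = −$50 applied to largest floor area (Unit 1B): Unit 1B becomes $3,468,350.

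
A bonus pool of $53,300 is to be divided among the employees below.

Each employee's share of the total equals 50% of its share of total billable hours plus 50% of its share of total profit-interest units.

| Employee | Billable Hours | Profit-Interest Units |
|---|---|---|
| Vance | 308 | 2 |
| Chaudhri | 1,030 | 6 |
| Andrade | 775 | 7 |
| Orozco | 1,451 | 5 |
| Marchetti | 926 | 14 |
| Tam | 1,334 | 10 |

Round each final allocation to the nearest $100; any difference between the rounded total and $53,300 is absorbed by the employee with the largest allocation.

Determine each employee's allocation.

Vance: $2,600 · Chaudhri: $8,300 · Andrade: $7,800 · Orozco: $9,700 · Marchetti: $12,700 · Tam: $12,200

Totals — billable hours 5,824, profit-interest units 44.
Composite weights (50% billable hours + 50% profit-interest units): Vance 0.0492; Chaudhri 0.1566; Andrade 0.1461; Orozco 0.1814; Marchetti 0.2386; Tam 0.2282.
Pro-rata amounts: Vance 2,620.74; Chaudhri 8,347.26; Andrade 7,786.09; Orozco 9,668.03; Marchetti 12,716.82; Tam 12,161.06.
After rounding ($100): Vance $2,600; Chaudhri $8,300; Andrade $7,800; Orozco $9,700; Marchetti $12,700; Tam $12,200. Sum = $53,300.
Rounded total matches; no reconciliation needed.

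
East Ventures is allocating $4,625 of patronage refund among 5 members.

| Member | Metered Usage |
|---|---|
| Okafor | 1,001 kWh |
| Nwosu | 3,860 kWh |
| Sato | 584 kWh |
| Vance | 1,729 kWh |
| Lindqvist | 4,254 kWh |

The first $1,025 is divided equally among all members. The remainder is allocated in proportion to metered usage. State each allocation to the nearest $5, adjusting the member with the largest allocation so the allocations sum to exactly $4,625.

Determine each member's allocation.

$1,025 shared equally gives $205 per member.
Remainder $3,600 by metered usage (total 11,428): Okafor 315.33 → $315; Nwosu 1,215.96 → $1,215; Sato 183.97 → $185; Vance 544.66 → $545; Lindqvist 1,340.08 → $1,340.
Totals: Okafor $205 + $315 = $520; Nwosu $205 + $1,215 = $1,420; Sato $205 + $185 = $390; Vance $205 + $545 = $750; Lindqvist $205 + $1,340 = $1,545.

Okafor: $520 · Nwosu: $1,420 · Sato: $390 · Vance: $750 · Lindqvist: $1,545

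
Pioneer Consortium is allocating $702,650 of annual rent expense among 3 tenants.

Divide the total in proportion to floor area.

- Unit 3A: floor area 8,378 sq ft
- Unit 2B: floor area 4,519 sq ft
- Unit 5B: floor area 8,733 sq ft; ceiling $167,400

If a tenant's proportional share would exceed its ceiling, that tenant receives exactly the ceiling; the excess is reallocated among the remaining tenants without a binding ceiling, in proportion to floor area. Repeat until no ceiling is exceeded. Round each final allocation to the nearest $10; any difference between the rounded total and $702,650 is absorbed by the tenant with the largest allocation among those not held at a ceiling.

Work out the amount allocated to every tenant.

Unit 3A: $347,700 | Unit 2B: $187,550 | Unit 5B: $167,400

Total floor area = 21,630.
Unconstrained shares: Unit 3A 272,159.12; Unit 2B 146,799.60; Unit 5B 283,691.28.
Cap binds for Unit 5B ($167,400); balance $535,250 reallocated over remaining floor area 12,897.
Shares after redistribution: Unit 3A 347,702.92 → $347,700; Unit 2B 187,547.08 → $187,550.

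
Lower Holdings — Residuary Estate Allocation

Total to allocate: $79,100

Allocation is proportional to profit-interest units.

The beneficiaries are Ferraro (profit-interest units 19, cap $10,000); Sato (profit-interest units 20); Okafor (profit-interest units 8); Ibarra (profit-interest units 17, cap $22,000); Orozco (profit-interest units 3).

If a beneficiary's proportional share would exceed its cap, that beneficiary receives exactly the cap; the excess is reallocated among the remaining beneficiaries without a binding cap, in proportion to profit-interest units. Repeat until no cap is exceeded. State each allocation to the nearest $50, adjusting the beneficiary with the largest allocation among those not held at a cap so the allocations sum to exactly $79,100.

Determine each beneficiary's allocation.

Combined profit-interest units = 67.
Pro-rata shares before constraints: Ferraro 22,431.34; Sato 23,611.94; Okafor 9,444.78; Ibarra 20,070.15; Orozco 3,541.79.
Cap binds for Ferraro ($10,000); balance $69,100 reallocated over remaining profit-interest units 48.
Cap binds for Ibarra ($22,000); balance $47,100 reallocated over remaining profit-interest units 31.
Remaining shares: Sato 30,387.10 → $30,400; Okafor 12,154.84 → $12,150; Orozco 4,558.06 → $4,550.

Ferraro: $10,000 · Sato: $30,400 · Okafor: $12,150 · Ibarra: $22,000 · Orozco: $4,550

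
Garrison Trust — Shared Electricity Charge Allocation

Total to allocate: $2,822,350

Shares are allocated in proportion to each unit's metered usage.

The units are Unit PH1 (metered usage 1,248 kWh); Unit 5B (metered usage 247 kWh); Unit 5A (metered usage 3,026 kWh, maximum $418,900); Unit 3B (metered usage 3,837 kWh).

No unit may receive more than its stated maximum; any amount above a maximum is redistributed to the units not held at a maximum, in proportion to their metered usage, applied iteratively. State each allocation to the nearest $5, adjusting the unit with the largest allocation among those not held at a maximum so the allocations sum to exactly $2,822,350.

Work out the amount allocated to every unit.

Unit PH1: $562,550; Unit 5B: $111,340; Unit 5A: $418,900; Unit 3B: $1,729,560

Metered usage total: 8,358.
Unconstrained shares: Unit PH1 421,427.71; Unit 5B 83,407.57; Unit 5A 1,021,827.12; Unit 3B 1,295,687.60.
Held at cap: Unit 5A ($418,900); remaining pool $2,403,450 reallocated over remaining metered usage 5,332.
Remaining shares: Unit PH1 562,547.94 → $562,550; Unit 5B 111,337.61 → $111,340; Unit 3B 1,729,564.45 → $1,729,565.
Rounding difference −$5 applied to Unit 3B → $1,729,560.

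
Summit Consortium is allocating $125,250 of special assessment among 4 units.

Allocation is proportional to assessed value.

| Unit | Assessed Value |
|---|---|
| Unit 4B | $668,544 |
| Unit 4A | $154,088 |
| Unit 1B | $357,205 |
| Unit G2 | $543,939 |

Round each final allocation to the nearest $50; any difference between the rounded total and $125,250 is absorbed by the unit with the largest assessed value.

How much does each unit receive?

Assessed value total: 668,544 + 154,088 + 357,205 + 543,939 = 1,723,776.
Unrounded shares: Unit 4B 48,576.58; Unit 4A 11,196.07; Unit 1B 25,954.61; Unit G2 39,522.75.
After rounding ($50): Unit 4B $48,600; Unit 4A $11,200; Unit 1B $25,950; Unit G2 $39,500. Sum = $125,250.
Sum already equals the total — no adjustment.

Unit 4B: $48,600 · Unit 4A: $11,200 · Unit 1B: $25,950 · Unit G2: $39,500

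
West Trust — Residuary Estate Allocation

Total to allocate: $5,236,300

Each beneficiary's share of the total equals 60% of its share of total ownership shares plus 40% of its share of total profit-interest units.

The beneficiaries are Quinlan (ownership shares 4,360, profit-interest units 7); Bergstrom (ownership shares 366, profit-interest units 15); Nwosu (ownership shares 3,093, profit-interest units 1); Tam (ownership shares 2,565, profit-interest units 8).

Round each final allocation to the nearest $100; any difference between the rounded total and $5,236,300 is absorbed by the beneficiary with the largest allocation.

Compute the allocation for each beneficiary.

Ownership shares total 10,384; profit-interest units total 31.
Blended shares (60% ownership shares + 40% profit-interest units): Quinlan 0.3422; Bergstrom 0.2147; Nwosu 0.1916; Tam 0.2514.
Raw shares: Quinlan 1,792,116.45; Bergstrom 1,124,214.27; Nwosu 1,003,382.34; Tam 1,316,586.94.
Rounded to nearest $100: Quinlan $1,792,100; Bergstrom $1,124,200; Nwosu $1,003,400; Tam $1,316,600. Sum = $5,236,300.
No rounding difference to absorb.

Quinlan: $1,792,100 · Bergstrom: $1,124,200 · Nwosu: $1,003,400 · Tam: $1,316,600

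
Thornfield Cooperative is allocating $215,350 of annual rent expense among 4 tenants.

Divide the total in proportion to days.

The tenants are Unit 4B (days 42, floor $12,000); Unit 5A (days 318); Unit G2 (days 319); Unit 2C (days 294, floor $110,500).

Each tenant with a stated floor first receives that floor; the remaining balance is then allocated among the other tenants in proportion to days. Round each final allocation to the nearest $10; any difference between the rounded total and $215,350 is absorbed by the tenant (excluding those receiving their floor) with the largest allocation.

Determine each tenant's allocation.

Minimums first: Unit 4B $12,000; Unit 2C $110,500. Remaining pool $92,850.
Remaining pool split over remaining days 637: Unit 5A 46,352.12 → $46,350; Unit G2 46,497.88 → $46,500.

Unit 4B: $12,000 · Unit 5A: $46,350 · Unit G2: $46,500 · Unit 2C: $110,500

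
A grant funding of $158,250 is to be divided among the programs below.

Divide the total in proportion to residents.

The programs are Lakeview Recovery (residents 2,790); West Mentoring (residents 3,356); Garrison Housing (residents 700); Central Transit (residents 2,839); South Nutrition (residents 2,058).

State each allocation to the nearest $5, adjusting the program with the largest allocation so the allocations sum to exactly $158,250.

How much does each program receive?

Sum of residents: 11,743.
Pro-rata amounts: Lakeview Recovery 2,790/11,743 × $158,250 = 37,598.36; West Mentoring 3,356/11,743 × $158,250 = 45,225.84; Garrison Housing 700/11,743 × $158,250 = 9,433.28; Central Transit 2,839/11,743 × $158,250 = 38,258.69; South Nutrition 2,058/11,743 × $158,250 = 27,733.84.
At nearest $5: Lakeview Recovery $37,600; West Mentoring $45,225; Garrison Housing $9,435; Central Transit $38,260; South Nutrition $27,735. Sum = $158,255.
Difference $158,250 − $158,255 = −$5 applied to largest allocation (West Mentoring): West Mentoring becomes $45,220.

Lakeview Recovery: $37,600 | West Mentoring: $45,220 | Garrison Housing: $9,435 | Central Transit: $38,260 | South Nutrition: $27,735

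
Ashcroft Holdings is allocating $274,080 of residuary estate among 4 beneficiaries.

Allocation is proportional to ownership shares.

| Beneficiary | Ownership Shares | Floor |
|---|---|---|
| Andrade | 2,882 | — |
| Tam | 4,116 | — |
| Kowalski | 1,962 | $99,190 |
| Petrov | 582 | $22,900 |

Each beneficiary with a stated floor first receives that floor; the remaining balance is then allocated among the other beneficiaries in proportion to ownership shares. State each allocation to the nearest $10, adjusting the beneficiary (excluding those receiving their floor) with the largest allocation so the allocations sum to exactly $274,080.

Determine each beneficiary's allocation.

Guaranteed amounts: Kowalski $99,190; Petrov $22,900. Balance $151,990.
Balance split over remaining ownership shares 6,998: Andrade 62,594.34 → $62,590; Tam 89,395.66 → $89,400.

Andrade: $62,590 · Tam: $89,400 · Kowalski: $99,190 · Petrov: $22,900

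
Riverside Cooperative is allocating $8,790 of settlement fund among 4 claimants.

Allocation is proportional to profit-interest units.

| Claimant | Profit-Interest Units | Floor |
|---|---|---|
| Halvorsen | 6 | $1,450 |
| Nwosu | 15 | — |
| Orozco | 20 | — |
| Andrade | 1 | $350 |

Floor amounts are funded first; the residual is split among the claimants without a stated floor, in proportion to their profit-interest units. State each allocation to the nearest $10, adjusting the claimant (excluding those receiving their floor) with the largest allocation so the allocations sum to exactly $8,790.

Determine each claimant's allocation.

Minimums first: Halvorsen $1,450; Andrade $350. Residual $6,990.
Residual split over remaining profit-interest units 35: Nwosu 2,995.71 → $3,000; Orozco 3,994.29 → $3,990.

Halvorsen: $1,450 | Nwosu: $3,000 | Orozco: $3,990 | Andrade: $350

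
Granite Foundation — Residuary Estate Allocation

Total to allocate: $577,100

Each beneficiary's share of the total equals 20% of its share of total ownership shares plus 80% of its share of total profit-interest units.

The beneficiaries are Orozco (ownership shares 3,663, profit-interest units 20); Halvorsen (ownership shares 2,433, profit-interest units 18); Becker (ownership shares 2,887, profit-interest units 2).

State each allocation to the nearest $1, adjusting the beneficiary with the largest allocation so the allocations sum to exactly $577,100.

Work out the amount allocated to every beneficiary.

Orozco: $277,905 · Halvorsen: $239,017 · Becker: $60,178

Totals — ownership shares 8,983, profit-interest units 40.
Composite weights (20% ownership shares + 80% profit-interest units): Orozco 0.4816; Halvorsen 0.4142; Becker 0.1043.
Unrounded shares: Orozco 277,904.84; Halvorsen 239,016.92; Becker 60,178.24.
Rounded to nearest $1: Orozco $277,905; Halvorsen $239,017; Becker $60,178. Sum = $577,100.
No rounding difference to absorb.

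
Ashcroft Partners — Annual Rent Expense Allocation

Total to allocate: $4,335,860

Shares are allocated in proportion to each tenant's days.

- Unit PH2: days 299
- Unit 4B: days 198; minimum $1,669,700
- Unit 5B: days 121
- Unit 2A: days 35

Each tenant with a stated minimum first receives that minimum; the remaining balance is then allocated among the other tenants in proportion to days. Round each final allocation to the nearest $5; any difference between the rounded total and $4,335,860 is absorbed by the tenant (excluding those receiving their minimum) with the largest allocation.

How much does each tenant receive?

Guaranteed amounts: Unit 4B $1,669,700. Balance $2,666,160.
Balance split over remaining days 455: Unit PH2 1,752,048.00 → $1,752,050; Unit 5B 709,022.77 → $709,025; Unit 2A 205,089.23 → $205,090.
Rounding difference −$5 applied to Unit PH2 → $1,752,045.

Unit PH2: $1,752,045 · Unit 4B: $1,669,700 · Unit 5B: $709,025 · Unit 2A: $205,090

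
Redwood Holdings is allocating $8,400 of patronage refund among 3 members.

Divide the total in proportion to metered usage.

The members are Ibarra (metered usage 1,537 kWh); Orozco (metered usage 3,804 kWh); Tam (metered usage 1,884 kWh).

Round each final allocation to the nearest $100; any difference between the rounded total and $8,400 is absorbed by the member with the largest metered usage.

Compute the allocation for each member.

Ibarra: $1,800 | Orozco: $4,400 | Tam: $2,200

Total metered usage = 1,537 + 3,804 + 1,884 = 7,225.
Raw shares: Ibarra 1,786.96; Orozco 4,422.64; Tam 2,190.39.
At nearest $100: Ibarra $1,800; Orozco $4,400; Tam $2,200. Sum = $8,400.
No rounding difference to absorb.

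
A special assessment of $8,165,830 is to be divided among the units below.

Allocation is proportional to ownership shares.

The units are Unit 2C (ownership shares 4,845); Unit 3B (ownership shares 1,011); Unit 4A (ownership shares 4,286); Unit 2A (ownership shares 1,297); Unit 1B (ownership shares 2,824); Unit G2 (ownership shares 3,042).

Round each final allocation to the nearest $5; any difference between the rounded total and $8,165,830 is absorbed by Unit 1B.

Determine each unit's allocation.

Total ownership shares = 17,305.
Unrounded shares: Unit 2C 4,845/17,305 × $8,165,830 = 2,286,243.65; Unit 3B 1,011/17,305 × $8,165,830 = 477,067.56; Unit 4A 4,286/17,305 × $8,165,830 = 2,022,464.45; Unit 2A 1,297/17,305 × $8,165,830 = 612,024.36; Unit 1B 2,824/17,305 × $8,165,830 = 1,332,580.41; Unit G2 3,042/17,305 × $8,165,830 = 1,435,449.57.
Rounded to nearest $5: Unit 2C $2,286,245; Unit 3B $477,070; Unit 4A $2,022,465; Unit 2A $612,025; Unit 1B $1,332,580; Unit G2 $1,435,450. Sum = $8,165,835.
Difference $8,165,830 − $8,165,835 = −$5 applied to Unit 1B: Unit 1B becomes $1,332,575.

Unit 2C: $2,286,245 · Unit 3B: $477,070 · Unit 4A: $2,022,465 · Unit 2A: $612,025 · Unit 1B: $1,332,575 · Unit G2: $1,435,450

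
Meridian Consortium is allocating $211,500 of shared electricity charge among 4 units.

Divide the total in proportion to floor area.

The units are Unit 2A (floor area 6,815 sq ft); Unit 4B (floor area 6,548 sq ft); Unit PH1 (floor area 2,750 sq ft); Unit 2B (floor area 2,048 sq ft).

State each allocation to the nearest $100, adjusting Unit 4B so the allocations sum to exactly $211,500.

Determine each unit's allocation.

Unit 2A: $79,400 · Unit 4B: $76,200 · Unit PH1: $32,000 · Unit 2B: $23,900

Floor area total: 18,161.
Proportional shares: Unit 2A 6,815/18,161 × $211,500 = 79,366.36; Unit 4B 6,548/18,161 × $211,500 = 76,256.92; Unit PH1 2,750/18,161 × $211,500 = 32,026.04; Unit 2B 2,048/18,161 × $211,500 = 23,850.67.
After rounding ($100): Unit 2A $79,400; Unit 4B $76,300; Unit PH1 $32,000; Unit 2B $23,900. Sum = $211,600.
Difference $211,500 − $211,600 = −$100 applied to Unit 4B: Unit 4B becomes $76,200.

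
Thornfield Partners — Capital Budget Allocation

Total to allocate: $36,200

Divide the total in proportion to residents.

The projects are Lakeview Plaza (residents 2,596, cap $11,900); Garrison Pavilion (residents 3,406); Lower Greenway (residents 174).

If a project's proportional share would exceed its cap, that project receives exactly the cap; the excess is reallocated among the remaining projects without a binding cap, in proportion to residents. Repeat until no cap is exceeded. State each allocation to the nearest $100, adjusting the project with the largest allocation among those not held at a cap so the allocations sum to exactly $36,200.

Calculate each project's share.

Lakeview Plaza: $11,900 · Garrison Pavilion: $23,100 · Lower Greenway: $1,200

Combined residents = 6,176.
Proportional shares (ignoring caps): Lakeview Plaza 15,216.19; Garrison Pavilion 19,963.92; Lower Greenway 1,019.88.
Held at cap: Lakeview Plaza ($11,900); balance $24,300 reallocated over remaining residents 3,580.
Redistributed shares: Garrison Pavilion 23,118.94 → $23,100; Lower Greenway 1,181.06 → $1,200.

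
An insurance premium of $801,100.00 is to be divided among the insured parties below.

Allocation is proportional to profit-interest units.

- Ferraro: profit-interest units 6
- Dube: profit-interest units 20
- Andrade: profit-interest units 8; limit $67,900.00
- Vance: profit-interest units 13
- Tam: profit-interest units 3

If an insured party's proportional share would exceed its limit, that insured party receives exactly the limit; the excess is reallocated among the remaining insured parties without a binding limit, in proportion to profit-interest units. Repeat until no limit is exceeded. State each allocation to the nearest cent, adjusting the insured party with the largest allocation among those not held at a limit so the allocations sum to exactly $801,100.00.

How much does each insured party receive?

Profit-interest units total: 50.
Unconstrained shares: Ferraro 96,132.0000; Dube 320,440.0000; Andrade 128,176.0000; Vance 208,286.0000; Tam 48,066.0000.
Cap binds for Andrade ($67,900.00); residual $733,200.00 reallocated over remaining profit-interest units 42.
Shares after redistribution: Ferraro 104,742.8571 → $104,742.86; Dube 349,142.8571 → $349,142.86; Vance 226,942.8571 → $226,942.86; Tam 52,371.4286 → $52,371.43.
Rounding difference −$0.01 applied to Dube → $349,142.85.

Ferraro: $104,742.86 · Dube: $349,142.85 · Andrade: $67,900.00 · Vance: $226,942.86 · Tam: $52,371.43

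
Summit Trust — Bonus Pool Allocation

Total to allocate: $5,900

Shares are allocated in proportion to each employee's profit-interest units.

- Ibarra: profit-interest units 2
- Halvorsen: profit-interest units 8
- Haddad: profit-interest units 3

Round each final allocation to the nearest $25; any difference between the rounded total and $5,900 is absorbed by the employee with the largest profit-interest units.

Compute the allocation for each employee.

Ibarra: $900; Halvorsen: $3,650; Haddad: $1,350

Sum of profit-interest units: 13.
Unrounded shares: Ibarra 2/13 × $5,900 = 907.69; Halvorsen 8/13 × $5,900 = 3,630.77; Haddad 3/13 × $5,900 = 1,361.54.
After rounding ($25): Ibarra $900; Halvorsen $3,625; Haddad $1,350. Sum = $5,875.
Difference $5,900 − $5,875 = +$25 applied to largest profit-interest units (Halvorsen): Halvorsen becomes $3,650.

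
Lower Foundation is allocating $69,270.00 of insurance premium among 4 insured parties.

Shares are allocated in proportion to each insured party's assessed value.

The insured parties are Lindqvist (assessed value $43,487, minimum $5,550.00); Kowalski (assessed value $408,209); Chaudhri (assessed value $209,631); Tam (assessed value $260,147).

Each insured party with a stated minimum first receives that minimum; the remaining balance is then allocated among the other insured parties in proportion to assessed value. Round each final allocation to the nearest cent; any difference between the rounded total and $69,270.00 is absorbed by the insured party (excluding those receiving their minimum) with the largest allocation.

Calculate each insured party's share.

Minimums first: Lindqvist $5,550.00. Remaining pool $63,720.00.
Remaining pool split over remaining assessed value 877,987: Kowalski 29,625.8116 → $29,625.81; Chaudhri 15,213.9921 → $15,213.99; Tam 18,880.1962 → $18,880.20.

Lindqvist: $5,550.00 · Kowalski: $29,625.81 · Chaudhri: $15,213.99 · Tam: $18,880.20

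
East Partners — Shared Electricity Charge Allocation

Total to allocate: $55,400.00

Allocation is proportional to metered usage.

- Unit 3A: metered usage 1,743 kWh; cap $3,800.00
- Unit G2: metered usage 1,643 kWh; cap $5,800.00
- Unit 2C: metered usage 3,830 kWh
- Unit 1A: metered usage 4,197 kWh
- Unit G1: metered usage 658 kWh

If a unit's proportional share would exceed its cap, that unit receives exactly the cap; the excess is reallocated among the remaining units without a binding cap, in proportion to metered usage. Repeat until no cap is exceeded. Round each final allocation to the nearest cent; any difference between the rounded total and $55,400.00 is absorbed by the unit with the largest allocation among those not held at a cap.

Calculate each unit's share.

Unit 3A: $3,800.00; Unit G2: $5,800.00; Unit 2C: $20,197.35; Unit 1A: $22,132.71; Unit G1: $3,469.94

Combined metered usage = 12,071.
Pro-rata shares before constraints: Unit 3A 7,999.5195; Unit G2 7,540.5683; Unit 2C 17,577.8312; Unit 1A 19,262.1821; Unit G1 3,019.8989.
Held at cap: Unit 3A ($3,800.00), Unit G2 ($5,800.00); balance $45,800.00 reallocated over remaining metered usage 8,685.
Remaining shares: Unit 2C 20,197.3518 → $20,197.35; Unit 1A 22,132.7116 → $22,132.71; Unit G1 3,469.9367 → $3,469.94.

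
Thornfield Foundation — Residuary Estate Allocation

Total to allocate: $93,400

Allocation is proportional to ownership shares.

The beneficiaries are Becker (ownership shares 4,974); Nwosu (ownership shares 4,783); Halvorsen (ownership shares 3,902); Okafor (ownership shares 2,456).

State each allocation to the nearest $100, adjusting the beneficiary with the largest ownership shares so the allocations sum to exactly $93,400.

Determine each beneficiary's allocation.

Becker: $28,900; Nwosu: $27,700; Halvorsen: $22,600; Okafor: $14,200

Combined ownership shares = 16,115.
Unrounded shares: Becker 4,974/16,115 × $93,400 = 28,828.52; Nwosu 4,783/16,115 × $93,400 = 27,721.51; Halvorsen 3,902/16,115 × $93,400 = 22,615.38; Okafor 2,456/16,115 × $93,400 = 14,234.59.
At nearest $100: Becker $28,800; Nwosu $27,700; Halvorsen $22,600; Okafor $14,200. Sum = $93,300.
Difference $93,400 − $93,300 = +$100 applied to largest ownership shares (Becker): Becker becomes $28,900.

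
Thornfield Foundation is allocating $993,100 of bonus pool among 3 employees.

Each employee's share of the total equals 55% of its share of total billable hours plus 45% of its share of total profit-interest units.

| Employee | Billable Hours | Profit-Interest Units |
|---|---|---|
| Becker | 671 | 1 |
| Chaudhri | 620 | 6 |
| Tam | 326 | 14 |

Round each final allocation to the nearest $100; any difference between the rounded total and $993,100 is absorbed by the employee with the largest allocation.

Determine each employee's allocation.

Becker: $247,900; Chaudhri: $337,100; Tam: $408,100

Totals — billable hours 1,617, profit-interest units 21.
Composite weights (55% billable hours + 45% profit-interest units): Becker 0.2497; Chaudhri 0.3395; Tam 0.4109.
Raw shares: Becker 247,937.21; Chaudhri 337,113.54; Tam 408,049.25.
Rounded to nearest $100: Becker $247,900; Chaudhri $337,100; Tam $408,000. Sum = $993,000.
Difference $993,100 − $993,000 = +$100 applied to largest allocation (Tam): Tam becomes $408,100.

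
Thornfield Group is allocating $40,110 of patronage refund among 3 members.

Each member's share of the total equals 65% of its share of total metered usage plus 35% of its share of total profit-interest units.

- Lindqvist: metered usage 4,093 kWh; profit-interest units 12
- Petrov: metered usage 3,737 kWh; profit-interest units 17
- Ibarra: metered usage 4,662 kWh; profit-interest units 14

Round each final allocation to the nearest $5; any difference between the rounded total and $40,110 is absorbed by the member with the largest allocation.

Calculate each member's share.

Lindqvist: $12,460; Petrov: $13,350; Ibarra: $14,300

Totals — metered usage 12,492, profit-interest units 43.
Blended shares (65% metered usage + 35% profit-interest units): Lindqvist 0.3106; Petrov 0.3328; Ibarra 0.3565.
Pro-rata amounts: Lindqvist 12,460.04; Petrov 13,349.43; Ibarra 14,300.53.
After rounding ($5): Lindqvist $12,460; Petrov $13,350; Ibarra $14,300. Sum = $40,110.
Sum already equals the total — no adjustment.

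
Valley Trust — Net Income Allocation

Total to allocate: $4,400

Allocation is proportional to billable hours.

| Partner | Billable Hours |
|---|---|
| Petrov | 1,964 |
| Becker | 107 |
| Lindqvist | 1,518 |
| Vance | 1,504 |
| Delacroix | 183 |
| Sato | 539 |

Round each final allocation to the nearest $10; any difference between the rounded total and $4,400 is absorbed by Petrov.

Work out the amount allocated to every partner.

Petrov: $1,480 · Becker: $80 · Lindqvist: $1,150 · Vance: $1,140 · Delacroix: $140 · Sato: $410

Sum of billable hours: 5,815.
Pro-rata amounts: Petrov 1,964/5,815 × $4,400 = 1,486.09; Becker 107/5,815 × $4,400 = 80.96; Lindqvist 1,518/5,815 × $4,400 = 1,148.62; Vance 1,504/5,815 × $4,400 = 1,138.02; Delacroix 183/5,815 × $4,400 = 138.47; Sato 539/5,815 × $4,400 = 407.84.
Rounded to nearest $10: Petrov $1,490; Becker $80; Lindqvist $1,150; Vance $1,140; Delacroix $140; Sato $410. Sum = $4,410.
Difference $4,400 − $4,410 = −$10 applied to Petrov: Petrov becomes $1,480.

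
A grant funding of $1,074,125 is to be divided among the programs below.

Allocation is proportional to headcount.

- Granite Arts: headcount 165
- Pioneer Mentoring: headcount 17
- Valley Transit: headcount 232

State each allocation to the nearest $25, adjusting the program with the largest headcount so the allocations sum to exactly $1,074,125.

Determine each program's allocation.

Granite Arts: $428,100 · Pioneer Mentoring: $44,100 · Valley Transit: $601,925

Total headcount = 165 + 17 + 232 = 414.
Pro-rata amounts: Granite Arts 428,093.30; Pioneer Mentoring 44,106.58; Valley Transit 601,925.12.
Rounded to nearest $25: Granite Arts $428,100; Pioneer Mentoring $44,100; Valley Transit $601,925. Sum = $1,074,125.
Sum already equals the total — no adjustment.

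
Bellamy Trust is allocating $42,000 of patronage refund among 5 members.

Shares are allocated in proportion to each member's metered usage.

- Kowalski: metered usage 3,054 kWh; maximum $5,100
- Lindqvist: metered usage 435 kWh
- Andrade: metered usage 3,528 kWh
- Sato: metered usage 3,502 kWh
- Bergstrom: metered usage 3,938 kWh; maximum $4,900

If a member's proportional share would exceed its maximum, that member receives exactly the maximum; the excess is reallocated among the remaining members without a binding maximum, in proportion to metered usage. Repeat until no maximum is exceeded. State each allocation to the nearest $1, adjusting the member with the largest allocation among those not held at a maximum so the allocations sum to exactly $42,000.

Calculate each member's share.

Kowalski: $5,100; Lindqvist: $1,865; Andrade: $15,123; Sato: $15,012; Bergstrom: $4,900

Total metered usage = 14,457.
Unconstrained shares: Kowalski 8,872.38; Lindqvist 1,263.75; Andrade 10,249.43; Sato 10,173.89; Bergstrom 11,440.55.
Capped: Kowalski ($5,100), Bergstrom ($4,900); remaining pool $32,000 reallocated over remaining metered usage 7,465.
Redistributed shares: Lindqvist 1,864.70 → $1,865; Andrade 15,123.38 → $15,123; Sato 15,011.92 → $15,012.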